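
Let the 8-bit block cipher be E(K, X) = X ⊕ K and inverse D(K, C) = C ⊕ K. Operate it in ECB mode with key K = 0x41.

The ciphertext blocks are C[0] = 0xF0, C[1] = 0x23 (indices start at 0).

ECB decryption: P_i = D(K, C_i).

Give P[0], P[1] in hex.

P[0] = 0xB1, P[1] = 0x62

P[0]: D(K, 0xF0) = 0xB1.
P[1]: D(K, 0x23) = 0x62.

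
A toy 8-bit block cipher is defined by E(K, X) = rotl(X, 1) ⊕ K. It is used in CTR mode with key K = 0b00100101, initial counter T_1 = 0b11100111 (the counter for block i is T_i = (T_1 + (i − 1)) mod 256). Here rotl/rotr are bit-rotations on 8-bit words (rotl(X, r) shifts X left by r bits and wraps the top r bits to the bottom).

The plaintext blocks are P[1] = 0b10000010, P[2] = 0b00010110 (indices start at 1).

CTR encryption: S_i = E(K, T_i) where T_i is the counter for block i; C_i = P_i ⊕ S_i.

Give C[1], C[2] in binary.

C[1] = 0b01101000, C[2] = 0b11100010

C[1]: T = 0b11100111, S = E(K, T) = 0b11101010; 0b10000010 ⊕ 0b11101010 = 0b01101000.
C[2]: T = 0b11101000, S = E(K, T) = 0b11110100; 0b00010110 ⊕ 0b11110100 = 0b11100010.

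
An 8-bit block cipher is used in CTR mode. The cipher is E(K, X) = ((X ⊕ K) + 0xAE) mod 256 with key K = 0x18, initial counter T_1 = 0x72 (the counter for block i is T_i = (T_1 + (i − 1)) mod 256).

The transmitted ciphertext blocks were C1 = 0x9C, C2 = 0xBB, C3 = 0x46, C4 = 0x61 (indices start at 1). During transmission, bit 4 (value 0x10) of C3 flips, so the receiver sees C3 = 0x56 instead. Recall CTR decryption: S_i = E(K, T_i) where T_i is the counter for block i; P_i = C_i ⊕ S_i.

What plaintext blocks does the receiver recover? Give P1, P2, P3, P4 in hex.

P1 = 0x84, P2 = 0xA2, P3 = 0x4C, P4 = 0x7A

Only C3 changed, to 0x56. In CTR, a change in C_i flips the same bit in P_i only; the keystream is unaffected. Decrypting the received ciphertext:
P1: T = 0x72, S = E(K, T) = 0x18; 0x9C ⊕ 0x18 = 0x84.
P2: T = 0x73, S = E(K, T) = 0x19; 0xBB ⊕ 0x19 = 0xA2.
P3: T = 0x74, S = E(K, T) = 0x1A; 0x56 ⊕ 0x1A = 0x4C.
P4: T = 0x75, S = E(K, T) = 0x1B; 0x61 ⊕ 0x1B = 0x7A.
Blocks that differ from the original plaintext: P3.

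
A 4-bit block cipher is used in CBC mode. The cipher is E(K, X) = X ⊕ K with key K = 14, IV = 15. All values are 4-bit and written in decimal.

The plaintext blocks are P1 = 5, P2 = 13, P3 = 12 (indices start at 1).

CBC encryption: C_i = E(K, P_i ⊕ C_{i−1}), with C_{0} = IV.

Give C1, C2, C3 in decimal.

C1: P1 ⊕ 15 = 10; E(K, 10) = 4.
C2: P2 ⊕ 4 = 9; E(K, 9) = 7.
C3: P3 ⊕ 7 = 11; E(K, 11) = 5.

C1 = 4, C2 = 7, C3 = 5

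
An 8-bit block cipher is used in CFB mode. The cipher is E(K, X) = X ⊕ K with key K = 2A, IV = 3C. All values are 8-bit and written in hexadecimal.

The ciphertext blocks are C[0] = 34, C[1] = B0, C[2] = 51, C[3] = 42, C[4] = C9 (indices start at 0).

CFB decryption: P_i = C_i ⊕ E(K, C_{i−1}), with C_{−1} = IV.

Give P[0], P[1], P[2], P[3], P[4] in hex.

P[0] = 22, P[1] = AE, P[2] = CB, P[3] = 39, P[4] = A1

P[0]: E(K, 3C) = 16; 34 ⊕ 16 = 22.
P[1]: E(K, 34) = 1E; B0 ⊕ 1E = AE.
P[2]: E(K, B0) = 9A; 51 ⊕ 9A = CB.
P[3]: E(K, 51) = 7B; 42 ⊕ 7B = 39.
P[4]: E(K, 42) = 68; C9 ⊕ 68 = A1.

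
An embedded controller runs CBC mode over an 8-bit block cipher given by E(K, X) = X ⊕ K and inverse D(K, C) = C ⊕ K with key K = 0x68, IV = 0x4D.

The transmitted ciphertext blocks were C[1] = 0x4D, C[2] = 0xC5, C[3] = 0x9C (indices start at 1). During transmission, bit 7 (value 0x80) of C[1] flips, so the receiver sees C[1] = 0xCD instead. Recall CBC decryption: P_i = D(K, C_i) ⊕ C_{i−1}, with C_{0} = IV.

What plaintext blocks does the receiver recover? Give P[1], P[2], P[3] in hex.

Only C[1] changed, to 0xCD. In CBC, a change in C_i garbles P_i and flips the same bit in P_{i+1}. Decrypting the received ciphertext:
P[1]: D(K, 0xCD) = 0xA5; 0xA5 ⊕ 0x4D = 0xE8.
P[2]: D(K, 0xC5) = 0xAD; 0xAD ⊕ 0xCD = 0x60.
P[3]: D(K, 0x9C) = 0xF4; 0xF4 ⊕ 0xC5 = 0x31.
Blocks that differ from the original plaintext: P[1], P[2].

P[1] = 0xE8, P[2] = 0x60, P[3] = 0x31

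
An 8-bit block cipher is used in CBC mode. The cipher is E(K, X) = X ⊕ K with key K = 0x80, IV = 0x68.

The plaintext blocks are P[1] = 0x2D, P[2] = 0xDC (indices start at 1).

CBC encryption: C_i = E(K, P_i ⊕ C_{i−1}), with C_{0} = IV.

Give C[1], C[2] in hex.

C[1] = 0xC5, C[2] = 0x99

C[1]: P[1] ⊕ 0x68 = 0x45; E(K, 0x45) = 0xC5.
C[2]: P[2] ⊕ 0xC5 = 0x19; E(K, 0x19) = 0x99.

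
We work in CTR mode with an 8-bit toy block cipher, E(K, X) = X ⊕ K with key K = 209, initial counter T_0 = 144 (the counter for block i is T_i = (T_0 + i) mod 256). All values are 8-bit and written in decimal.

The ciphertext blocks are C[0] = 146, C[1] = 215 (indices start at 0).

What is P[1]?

CTR decryption: S_i = E(K, T_i) where T_i is the counter for block i; P_i = C_i ⊕ S_i.
P[1]: T = 145, S = E(K, T) = 64; 215 ⊕ 64 = 151.

P[1] = 151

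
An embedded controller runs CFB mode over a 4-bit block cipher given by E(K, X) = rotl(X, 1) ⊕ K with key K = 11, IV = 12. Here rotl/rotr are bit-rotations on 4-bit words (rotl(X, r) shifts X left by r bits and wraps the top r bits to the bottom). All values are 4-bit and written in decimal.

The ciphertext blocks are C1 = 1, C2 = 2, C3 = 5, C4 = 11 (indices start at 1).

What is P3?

CFB decryption: P_i = C_i ⊕ E(K, C_{i−1}), with C_{0} = IV.
P3: E(K, 2) = 15; 5 ⊕ 15 = 10.

P3 = 10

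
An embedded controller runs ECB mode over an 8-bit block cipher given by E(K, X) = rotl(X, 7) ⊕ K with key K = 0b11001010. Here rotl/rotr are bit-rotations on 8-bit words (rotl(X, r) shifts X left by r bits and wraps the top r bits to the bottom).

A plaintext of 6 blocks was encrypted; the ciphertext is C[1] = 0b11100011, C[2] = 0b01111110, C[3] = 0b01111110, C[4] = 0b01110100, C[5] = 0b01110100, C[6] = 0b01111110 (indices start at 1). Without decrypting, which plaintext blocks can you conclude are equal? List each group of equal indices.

ECB encrypts each block independently with the same key, so equal ciphertext blocks imply equal plaintext blocks.
C[2] = C[3] = C[6] = 0b01111110, so P[2] = P[3] = P[6].
C[4] = C[5] = 0b01110100, so P[4] = P[5].

P[2] = P[3] = P[6]; P[4] = P[5]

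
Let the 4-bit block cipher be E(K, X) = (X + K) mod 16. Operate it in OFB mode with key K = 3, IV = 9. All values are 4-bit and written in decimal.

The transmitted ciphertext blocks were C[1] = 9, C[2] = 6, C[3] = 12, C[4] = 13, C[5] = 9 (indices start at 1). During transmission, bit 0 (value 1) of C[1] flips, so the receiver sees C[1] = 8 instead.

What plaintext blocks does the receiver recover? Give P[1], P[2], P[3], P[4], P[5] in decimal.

OFB decryption: S_i = E(K, S_{i−1}) with S_{0} = IV; P_i = C_i ⊕ S_i.
Only C[1] changed, to 8. In OFB, a change in C_i flips the same bit in P_i only; the keystream is unaffected. Decrypting the received ciphertext:
P[1]: S = E(K, 9) = 12; 8 ⊕ 12 = 4.
P[2]: S = E(K, 12) = 15; 6 ⊕ 15 = 9.
P[3]: S = E(K, 15) = 2; 12 ⊕ 2 = 14.
P[4]: S = E(K, 2) = 5; 13 ⊕ 5 = 8.
P[5]: S = E(K, 5) = 8; 9 ⊕ 8 = 1.
Blocks that differ from the original plaintext: P[1].

P[1] = 4, P[2] = 9, P[3] = 14, P[4] = 8, P[5] = 1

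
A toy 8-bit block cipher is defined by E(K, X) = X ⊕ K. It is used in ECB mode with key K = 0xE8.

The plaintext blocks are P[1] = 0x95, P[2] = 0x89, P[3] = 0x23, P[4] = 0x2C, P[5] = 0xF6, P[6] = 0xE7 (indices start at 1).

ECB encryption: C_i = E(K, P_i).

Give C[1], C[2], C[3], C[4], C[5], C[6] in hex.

C[1]: E(K, 0x95) = 0x7D.
C[2]: E(K, 0x89) = 0x61.
C[3]: E(K, 0x23) = 0xCB.
C[4]: E(K, 0x2C) = 0xC4.
C[5]: E(K, 0xF6) = 0x1E.
C[6]: E(K, 0xE7) = 0x0F.

C[1] = 0x7D, C[2] = 0x61, C[3] = 0xCB, C[4] = 0xC4, C[5] = 0x1E, C[6] = 0x0F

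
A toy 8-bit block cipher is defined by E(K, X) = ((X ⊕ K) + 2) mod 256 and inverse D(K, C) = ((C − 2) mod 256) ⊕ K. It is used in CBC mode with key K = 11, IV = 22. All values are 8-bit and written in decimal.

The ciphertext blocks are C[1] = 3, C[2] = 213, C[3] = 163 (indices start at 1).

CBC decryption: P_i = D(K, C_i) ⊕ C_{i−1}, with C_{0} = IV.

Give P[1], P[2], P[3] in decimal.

P[1] = 28, P[2] = 219, P[3] = 127

P[1]: D(K, 3) = 10; 10 ⊕ 22 = 28.
P[2]: D(K, 213) = 216; 216 ⊕ 3 = 219.
P[3]: D(K, 163) = 170; 170 ⊕ 213 = 127.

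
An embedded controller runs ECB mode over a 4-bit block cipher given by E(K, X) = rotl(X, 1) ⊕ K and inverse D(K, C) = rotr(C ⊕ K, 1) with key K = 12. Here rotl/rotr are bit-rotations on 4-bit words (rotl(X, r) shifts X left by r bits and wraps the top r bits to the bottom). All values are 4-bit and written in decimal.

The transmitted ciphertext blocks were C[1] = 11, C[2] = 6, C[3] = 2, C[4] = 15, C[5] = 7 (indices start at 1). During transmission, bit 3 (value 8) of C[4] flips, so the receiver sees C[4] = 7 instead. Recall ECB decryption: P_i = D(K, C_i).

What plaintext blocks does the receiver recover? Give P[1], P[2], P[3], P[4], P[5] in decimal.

P[1] = 11, P[2] = 5, P[3] = 7, P[4] = 13, P[5] = 13

Only C[4] changed, to 7. In ECB, a change in C_i affects only P_i. Decrypting the received ciphertext:
P[1]: D(K, 11) = 11.
P[2]: D(K, 6) = 5.
P[3]: D(K, 2) = 7.
P[4]: D(K, 7) = 13.
P[5]: D(K, 7) = 13.
Blocks that differ from the original plaintext: P[4].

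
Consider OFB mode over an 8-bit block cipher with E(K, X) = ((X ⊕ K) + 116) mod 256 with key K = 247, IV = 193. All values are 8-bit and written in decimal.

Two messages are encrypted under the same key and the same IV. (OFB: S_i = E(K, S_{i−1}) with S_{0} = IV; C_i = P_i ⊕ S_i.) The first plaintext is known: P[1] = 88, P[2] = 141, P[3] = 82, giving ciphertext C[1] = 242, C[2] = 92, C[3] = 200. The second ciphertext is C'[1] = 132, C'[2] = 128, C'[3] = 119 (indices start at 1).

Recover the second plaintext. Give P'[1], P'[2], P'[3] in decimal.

In OFB with a reused IV, both messages share the same keystream S_i, so C_i ⊕ C'_i = P_i ⊕ P'_i and thus P'_i = P_i ⊕ C_i ⊕ C'_i.
P'[1]: 88 ⊕ 242 ⊕ 132 = 46.
P'[2]: 141 ⊕ 92 ⊕ 128 = 81.
P'[3]: 82 ⊕ 200 ⊕ 119 = 237.

P'[1] = 46, P'[2] = 81, P'[3] = 237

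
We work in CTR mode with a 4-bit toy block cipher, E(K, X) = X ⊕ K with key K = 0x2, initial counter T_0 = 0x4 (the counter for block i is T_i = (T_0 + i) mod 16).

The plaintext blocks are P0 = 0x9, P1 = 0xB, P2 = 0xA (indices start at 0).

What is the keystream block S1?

CTR encryption: S_i = E(K, T_i) where T_i is the counter for block i; C_i = P_i ⊕ S_i.
C0: T = 0x4, S = E(K, T) = 0x6; 0x9 ⊕ 0x6 = 0xF.
C1: T = 0x5, S = E(K, T) = 0x7; 0xB ⊕ 0x7 = 0xC.
So S1 = 0x7.

0x7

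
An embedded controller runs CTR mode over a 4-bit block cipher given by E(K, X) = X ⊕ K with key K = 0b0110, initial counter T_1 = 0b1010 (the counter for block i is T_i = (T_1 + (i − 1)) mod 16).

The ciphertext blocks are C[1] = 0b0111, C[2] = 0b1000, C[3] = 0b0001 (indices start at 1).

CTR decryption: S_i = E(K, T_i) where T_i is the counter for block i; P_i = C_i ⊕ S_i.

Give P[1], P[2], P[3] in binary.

P[1]: T = 0b1010, S = E(K, T) = 0b1100; 0b0111 ⊕ 0b1100 = 0b1011.
P[2]: T = 0b1011, S = E(K, T) = 0b1101; 0b1000 ⊕ 0b1101 = 0b0101.
P[3]: T = 0b1100, S = E(K, T) = 0b1010; 0b0001 ⊕ 0b1010 = 0b1011.

P[1] = 0b1011, P[2] = 0b0101, P[3] = 0b1011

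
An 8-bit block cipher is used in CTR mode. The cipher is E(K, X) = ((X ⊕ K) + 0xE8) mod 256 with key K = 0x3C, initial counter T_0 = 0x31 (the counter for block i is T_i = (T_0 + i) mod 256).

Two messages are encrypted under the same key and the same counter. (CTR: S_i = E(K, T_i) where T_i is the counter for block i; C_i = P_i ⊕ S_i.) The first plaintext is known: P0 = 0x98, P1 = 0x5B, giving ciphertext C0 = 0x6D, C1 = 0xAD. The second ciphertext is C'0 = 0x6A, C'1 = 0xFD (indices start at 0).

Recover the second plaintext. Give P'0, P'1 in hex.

In CTR with a reused counter, both messages share the same keystream S_i, so C_i ⊕ C'_i = P_i ⊕ P'_i and thus P'_i = P_i ⊕ C_i ⊕ C'_i.
P'0: 0x98 ⊕ 0x6D ⊕ 0x6A = 0x9F.
P'1: 0x5B ⊕ 0xAD ⊕ 0xFD = 0x0B.

P'0 = 0x9F, P'1 = 0x0B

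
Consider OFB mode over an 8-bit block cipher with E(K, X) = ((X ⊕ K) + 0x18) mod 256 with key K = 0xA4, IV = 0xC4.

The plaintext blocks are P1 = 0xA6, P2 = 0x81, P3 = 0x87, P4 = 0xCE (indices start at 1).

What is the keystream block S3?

0x68

OFB encryption: S_i = E(K, S_{i−1}) with S_{0} = IV; C_i = P_i ⊕ S_i.
C1: S = E(K, 0xC4) = 0x78; 0xA6 ⊕ 0x78 = 0xDE.
C2: S = E(K, 0x78) = 0xF4; 0x81 ⊕ 0xF4 = 0x75.
C3: S = E(K, 0xF4) = 0x68; 0x87 ⊕ 0x68 = 0xEF.
So S3 = 0x68.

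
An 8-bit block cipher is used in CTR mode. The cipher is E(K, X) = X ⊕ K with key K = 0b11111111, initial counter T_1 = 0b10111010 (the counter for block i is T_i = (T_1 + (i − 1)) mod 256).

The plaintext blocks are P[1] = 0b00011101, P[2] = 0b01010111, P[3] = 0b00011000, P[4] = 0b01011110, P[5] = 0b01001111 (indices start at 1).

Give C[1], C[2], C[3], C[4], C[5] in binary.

C[1] = 0b01011000, C[2] = 0b00010011, C[3] = 0b01011011, C[4] = 0b00011100, C[5] = 0b00001110

CTR encryption: S_i = E(K, T_i) where T_i is the counter for block i; C_i = P_i ⊕ S_i.
C[1]: T = 0b10111010, S = E(K, T) = 0b01000101; 0b00011101 ⊕ 0b01000101 = 0b01011000.
C[2]: T = 0b10111011, S = E(K, T) = 0b01000100; 0b01010111 ⊕ 0b01000100 = 0b00010011.
C[3]: T = 0b10111100, S = E(K, T) = 0b01000011; 0b00011000 ⊕ 0b01000011 = 0b01011011.
C[4]: T = 0b10111101, S = E(K, T) = 0b01000010; 0b01011110 ⊕ 0b01000010 = 0b00011100.
C[5]: T = 0b10111110, S = E(K, T) = 0b01000001; 0b01001111 ⊕ 0b01000001 = 0b00001110.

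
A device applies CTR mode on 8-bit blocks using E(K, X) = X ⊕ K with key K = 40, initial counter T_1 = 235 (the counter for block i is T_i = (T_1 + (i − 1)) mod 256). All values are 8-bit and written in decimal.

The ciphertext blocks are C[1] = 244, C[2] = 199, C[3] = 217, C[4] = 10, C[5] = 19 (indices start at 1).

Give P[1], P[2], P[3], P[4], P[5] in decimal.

CTR decryption: S_i = E(K, T_i) where T_i is the counter for block i; P_i = C_i ⊕ S_i.
P[1]: T = 235, S = E(K, T) = 195; 244 ⊕ 195 = 55.
P[2]: T = 236, S = E(K, T) = 196; 199 ⊕ 196 = 3.
P[3]: T = 237, S = E(K, T) = 197; 217 ⊕ 197 = 28.
P[4]: T = 238, S = E(K, T) = 198; 10 ⊕ 198 = 204.
P[5]: T = 239, S = E(K, T) = 199; 19 ⊕ 199 = 212.

P[1] = 55, P[2] = 3, P[3] = 28, P[4] = 204, P[5] = 212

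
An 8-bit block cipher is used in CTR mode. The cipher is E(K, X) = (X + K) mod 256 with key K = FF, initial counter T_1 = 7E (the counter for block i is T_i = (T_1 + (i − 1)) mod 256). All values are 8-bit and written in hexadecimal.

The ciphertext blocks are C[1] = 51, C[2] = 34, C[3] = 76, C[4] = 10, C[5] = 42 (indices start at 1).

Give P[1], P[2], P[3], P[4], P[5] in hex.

CTR decryption: S_i = E(K, T_i) where T_i is the counter for block i; P_i = C_i ⊕ S_i.
P[1]: T = 7E, S = E(K, T) = 7D; 51 ⊕ 7D = 2C.
P[2]: T = 7F, S = E(K, T) = 7E; 34 ⊕ 7E = 4A.
P[3]: T = 80, S = E(K, T) = 7F; 76 ⊕ 7F = 09.
P[4]: T = 81, S = E(K, T) = 80; 10 ⊕ 80 = 90.
P[5]: T = 82, S = E(K, T) = 81; 42 ⊕ 81 = C3.

P[1] = 2C, P[2] = 4A, P[3] = 09, P[4] = 90, P[5] = C3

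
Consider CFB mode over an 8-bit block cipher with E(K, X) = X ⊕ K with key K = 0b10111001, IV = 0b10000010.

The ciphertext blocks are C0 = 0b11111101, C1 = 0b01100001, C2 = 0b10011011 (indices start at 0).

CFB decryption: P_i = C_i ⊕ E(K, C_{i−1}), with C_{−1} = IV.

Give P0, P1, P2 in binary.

P0 = 0b11000110, P1 = 0b00100101, P2 = 0b01000011

P0: E(K, 0b10000010) = 0b00111011; 0b11111101 ⊕ 0b00111011 = 0b11000110.
P1: E(K, 0b11111101) = 0b01000100; 0b01100001 ⊕ 0b01000100 = 0b00100101.
P2: E(K, 0b01100001) = 0b11011000; 0b10011011 ⊕ 0b11011000 = 0b01000011.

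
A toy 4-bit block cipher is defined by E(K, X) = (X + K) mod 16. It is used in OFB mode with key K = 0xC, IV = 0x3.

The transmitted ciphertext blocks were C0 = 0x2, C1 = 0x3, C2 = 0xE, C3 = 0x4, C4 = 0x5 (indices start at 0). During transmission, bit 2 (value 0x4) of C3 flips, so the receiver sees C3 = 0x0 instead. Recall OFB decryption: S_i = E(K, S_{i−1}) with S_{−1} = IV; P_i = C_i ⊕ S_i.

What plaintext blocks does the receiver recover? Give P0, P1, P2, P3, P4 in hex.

Only C3 changed, to 0x0. In OFB, a change in C_i flips the same bit in P_i only; the keystream is unaffected. Decrypting the received ciphertext:
P0: S = E(K, 0x3) = 0xF; 0x2 ⊕ 0xF = 0xD.
P1: S = E(K, 0xF) = 0xB; 0x3 ⊕ 0xB = 0x8.
P2: S = E(K, 0xB) = 0x7; 0xE ⊕ 0x7 = 0x9.
P3: S = E(K, 0x7) = 0x3; 0x0 ⊕ 0x3 = 0x3.
P4: S = E(K, 0x3) = 0xF; 0x5 ⊕ 0xF = 0xA.
Blocks that differ from the original plaintext: P3.

P0 = 0xD, P1 = 0x8, P2 = 0x9, P3 = 0x3, P4 = 0xA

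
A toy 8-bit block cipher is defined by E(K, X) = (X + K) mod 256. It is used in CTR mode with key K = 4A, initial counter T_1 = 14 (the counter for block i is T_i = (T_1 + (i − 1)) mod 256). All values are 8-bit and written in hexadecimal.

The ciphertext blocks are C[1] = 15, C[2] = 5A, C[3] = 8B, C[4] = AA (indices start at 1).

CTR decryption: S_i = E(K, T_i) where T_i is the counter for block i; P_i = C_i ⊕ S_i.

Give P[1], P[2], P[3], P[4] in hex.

P[1] = 4B, P[2] = 05, P[3] = EB, P[4] = CB

P[1]: T = 14, S = E(K, T) = 5E; 15 ⊕ 5E = 4B.
P[2]: T = 15, S = E(K, T) = 5F; 5A ⊕ 5F = 05.
P[3]: T = 16, S = E(K, T) = 60; 8B ⊕ 60 = EB.
P[4]: T = 17, S = E(K, T) = 61; AA ⊕ 61 = CB.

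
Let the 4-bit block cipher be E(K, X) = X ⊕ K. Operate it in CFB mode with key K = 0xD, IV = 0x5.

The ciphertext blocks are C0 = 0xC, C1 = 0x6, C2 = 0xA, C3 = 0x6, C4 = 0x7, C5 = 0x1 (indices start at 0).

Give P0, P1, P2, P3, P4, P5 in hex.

P0 = 0x4, P1 = 0x7, P2 = 0x1, P3 = 0x1, P4 = 0xC, P5 = 0xB

CFB decryption: P_i = C_i ⊕ E(K, C_{i−1}), with C_{−1} = IV.
P0: E(K, 0x5) = 0x8; 0xC ⊕ 0x8 = 0x4.
P1: E(K, 0xC) = 0x1; 0x6 ⊕ 0x1 = 0x7.
P2: E(K, 0x6) = 0xB; 0xA ⊕ 0xB = 0x1.
P3: E(K, 0xA) = 0x7; 0x6 ⊕ 0x7 = 0x1.
P4: E(K, 0x6) = 0xB; 0x7 ⊕ 0xB = 0xC.
P5: E(K, 0x7) = 0xA; 0x1 ⊕ 0xA = 0xB.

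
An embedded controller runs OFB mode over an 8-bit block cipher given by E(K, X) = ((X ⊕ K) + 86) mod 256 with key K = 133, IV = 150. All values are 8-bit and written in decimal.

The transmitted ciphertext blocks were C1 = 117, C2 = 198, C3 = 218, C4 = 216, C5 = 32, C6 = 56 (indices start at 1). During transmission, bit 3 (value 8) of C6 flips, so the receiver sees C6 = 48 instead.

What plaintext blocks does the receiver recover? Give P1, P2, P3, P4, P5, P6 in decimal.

OFB decryption: S_i = E(K, S_{i−1}) with S_{0} = IV; P_i = C_i ⊕ S_i.
Only C6 changed, to 48. In OFB, a change in C_i flips the same bit in P_i only; the keystream is unaffected. Decrypting the received ciphertext:
P1: S = E(K, 150) = 105; 117 ⊕ 105 = 28.
P2: S = E(K, 105) = 66; 198 ⊕ 66 = 132.
P3: S = E(K, 66) = 29; 218 ⊕ 29 = 199.
P4: S = E(K, 29) = 238; 216 ⊕ 238 = 54.
P5: S = E(K, 238) = 193; 32 ⊕ 193 = 225.
P6: S = E(K, 193) = 154; 48 ⊕ 154 = 170.
Blocks that differ from the original plaintext: P6.

P1 = 28, P2 = 132, P3 = 199, P4 = 54, P5 = 225, P6 = 170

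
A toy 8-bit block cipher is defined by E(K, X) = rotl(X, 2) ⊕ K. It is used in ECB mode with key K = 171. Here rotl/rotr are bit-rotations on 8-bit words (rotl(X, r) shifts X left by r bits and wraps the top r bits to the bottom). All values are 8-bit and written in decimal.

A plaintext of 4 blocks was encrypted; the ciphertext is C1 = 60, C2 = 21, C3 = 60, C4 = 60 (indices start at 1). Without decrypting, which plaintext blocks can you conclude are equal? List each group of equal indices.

P1 = P3 = P4

ECB encrypts each block independently with the same key, so equal ciphertext blocks imply equal plaintext blocks.
C1 = C3 = C4 = 60, so P1 = P3 = P4.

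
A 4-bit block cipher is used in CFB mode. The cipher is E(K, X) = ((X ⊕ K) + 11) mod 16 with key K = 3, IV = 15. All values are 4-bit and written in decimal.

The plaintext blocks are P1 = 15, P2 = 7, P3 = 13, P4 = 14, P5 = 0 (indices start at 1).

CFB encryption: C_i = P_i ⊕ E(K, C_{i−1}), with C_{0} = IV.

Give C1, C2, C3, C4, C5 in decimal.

C1 = 8, C2 = 1, C3 = 0, C4 = 0, C5 = 14

C1: E(K, 15) = 7; 15 ⊕ 7 = 8.
C2: E(K, 8) = 6; 7 ⊕ 6 = 1.
C3: E(K, 1) = 13; 13 ⊕ 13 = 0.
C4: E(K, 0) = 14; 14 ⊕ 14 = 0.
C5: E(K, 0) = 14; 0 ⊕ 14 = 14.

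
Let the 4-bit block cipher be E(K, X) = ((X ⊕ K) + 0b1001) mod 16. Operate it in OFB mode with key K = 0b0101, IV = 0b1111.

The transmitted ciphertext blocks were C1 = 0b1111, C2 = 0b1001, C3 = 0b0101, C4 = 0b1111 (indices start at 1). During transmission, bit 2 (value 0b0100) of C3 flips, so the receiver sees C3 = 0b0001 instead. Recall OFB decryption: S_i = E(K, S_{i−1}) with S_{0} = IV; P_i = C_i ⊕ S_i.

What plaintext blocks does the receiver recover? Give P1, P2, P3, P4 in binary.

P1 = 0b1100, P2 = 0b0110, P3 = 0b0010, P4 = 0b0000

Only C3 changed, to 0b0001. In OFB, a change in C_i flips the same bit in P_i only; the keystream is unaffected. Decrypting the received ciphertext:
P1: S = E(K, 0b1111) = 0b0011; 0b1111 ⊕ 0b0011 = 0b1100.
P2: S = E(K, 0b0011) = 0b1111; 0b1001 ⊕ 0b1111 = 0b0110.
P3: S = E(K, 0b1111) = 0b0011; 0b0001 ⊕ 0b0011 = 0b0010.
P4: S = E(K, 0b0011) = 0b1111; 0b1111 ⊕ 0b1111 = 0b0000.
Blocks that differ from the original plaintext: P3.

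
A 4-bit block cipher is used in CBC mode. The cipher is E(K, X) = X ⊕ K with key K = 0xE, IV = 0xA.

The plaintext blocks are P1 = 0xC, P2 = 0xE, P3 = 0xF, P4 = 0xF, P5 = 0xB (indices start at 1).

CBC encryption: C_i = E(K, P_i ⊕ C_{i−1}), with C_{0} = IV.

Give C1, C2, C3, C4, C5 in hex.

C1: P1 ⊕ 0xA = 0x6; E(K, 0x6) = 0x8.
C2: P2 ⊕ 0x8 = 0x6; E(K, 0x6) = 0x8.
C3: P3 ⊕ 0x8 = 0x7; E(K, 0x7) = 0x9.
C4: P4 ⊕ 0x9 = 0x6; E(K, 0x6) = 0x8.
C5: P5 ⊕ 0x8 = 0x3; E(K, 0x3) = 0xD.

C1 = 0x8, C2 = 0x8, C3 = 0x9, C4 = 0x8, C5 = 0xD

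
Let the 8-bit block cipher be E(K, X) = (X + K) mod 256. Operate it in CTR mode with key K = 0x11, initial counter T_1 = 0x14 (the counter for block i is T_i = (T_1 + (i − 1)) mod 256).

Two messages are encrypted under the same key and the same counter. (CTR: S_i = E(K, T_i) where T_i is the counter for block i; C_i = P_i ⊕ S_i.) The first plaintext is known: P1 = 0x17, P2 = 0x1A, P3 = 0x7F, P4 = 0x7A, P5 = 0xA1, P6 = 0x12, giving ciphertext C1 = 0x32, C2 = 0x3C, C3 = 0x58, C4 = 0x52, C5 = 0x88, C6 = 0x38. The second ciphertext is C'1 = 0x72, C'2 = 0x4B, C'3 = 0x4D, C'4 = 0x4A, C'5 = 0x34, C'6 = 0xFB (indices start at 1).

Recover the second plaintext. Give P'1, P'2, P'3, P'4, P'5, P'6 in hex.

P'1 = 0x57, P'2 = 0x6D, P'3 = 0x6A, P'4 = 0x62, P'5 = 0x1D, P'6 = 0xD1

In CTR with a reused counter, both messages share the same keystream S_i, so C_i ⊕ C'_i = P_i ⊕ P'_i and thus P'_i = P_i ⊕ C_i ⊕ C'_i.
P'1: 0x17 ⊕ 0x32 ⊕ 0x72 = 0x57.
P'2: 0x1A ⊕ 0x3C ⊕ 0x4B = 0x6D.
P'3: 0x7F ⊕ 0x58 ⊕ 0x4D = 0x6A.
P'4: 0x7A ⊕ 0x52 ⊕ 0x4A = 0x62.
P'5: 0xA1 ⊕ 0x88 ⊕ 0x34 = 0x1D.
P'6: 0x12 ⊕ 0x38 ⊕ 0xFB = 0xD1.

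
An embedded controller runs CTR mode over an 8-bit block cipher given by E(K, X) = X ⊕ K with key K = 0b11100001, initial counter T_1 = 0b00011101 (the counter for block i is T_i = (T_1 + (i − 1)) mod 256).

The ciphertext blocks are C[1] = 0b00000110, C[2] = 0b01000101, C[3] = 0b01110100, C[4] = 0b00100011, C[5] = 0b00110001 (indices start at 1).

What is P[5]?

CTR decryption: S_i = E(K, T_i) where T_i is the counter for block i; P_i = C_i ⊕ S_i.
P[5]: T = 0b00100001, S = E(K, T) = 0b11000000; 0b00110001 ⊕ 0b11000000 = 0b11110001.

P[5] = 0b11110001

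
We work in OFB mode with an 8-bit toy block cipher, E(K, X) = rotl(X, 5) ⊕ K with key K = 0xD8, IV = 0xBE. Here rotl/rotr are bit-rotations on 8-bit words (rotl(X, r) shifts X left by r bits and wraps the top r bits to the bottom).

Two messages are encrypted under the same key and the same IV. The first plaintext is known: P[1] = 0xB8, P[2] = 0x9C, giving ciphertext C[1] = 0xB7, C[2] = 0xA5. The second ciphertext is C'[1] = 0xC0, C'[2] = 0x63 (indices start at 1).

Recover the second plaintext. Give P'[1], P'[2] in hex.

In OFB with a reused IV, both messages share the same keystream S_i, so C_i ⊕ C'_i = P_i ⊕ P'_i and thus P'_i = P_i ⊕ C_i ⊕ C'_i.
P'[1]: 0xB8 ⊕ 0xB7 ⊕ 0xC0 = 0xCF.
P'[2]: 0x9C ⊕ 0xA5 ⊕ 0x63 = 0x5A.

P'[1] = 0xCF, P'[2] = 0x5A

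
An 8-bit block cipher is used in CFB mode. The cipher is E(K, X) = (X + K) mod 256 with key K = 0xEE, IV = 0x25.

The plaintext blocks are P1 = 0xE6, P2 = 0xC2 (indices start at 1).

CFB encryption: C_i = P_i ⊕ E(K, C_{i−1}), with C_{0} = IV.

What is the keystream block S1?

C1: E(K, 0x25) = 0x13; 0xE6 ⊕ 0x13 = 0xF5.
So S1 = 0x13.

0x13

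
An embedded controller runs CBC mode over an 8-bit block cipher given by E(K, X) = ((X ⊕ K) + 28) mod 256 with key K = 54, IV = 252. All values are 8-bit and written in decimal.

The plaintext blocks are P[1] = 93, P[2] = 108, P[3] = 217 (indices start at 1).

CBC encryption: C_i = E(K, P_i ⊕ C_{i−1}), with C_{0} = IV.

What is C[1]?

C[1] = 179

C[1]: P[1] ⊕ 252 = 161; E(K, 161) = 179.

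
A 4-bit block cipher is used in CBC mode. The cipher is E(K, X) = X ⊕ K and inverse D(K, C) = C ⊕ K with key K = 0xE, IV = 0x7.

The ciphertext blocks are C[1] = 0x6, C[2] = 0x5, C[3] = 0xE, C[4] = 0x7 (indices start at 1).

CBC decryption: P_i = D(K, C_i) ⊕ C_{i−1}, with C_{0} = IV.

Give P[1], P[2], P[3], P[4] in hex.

P[1]: D(K, 0x6) = 0x8; 0x8 ⊕ 0x7 = 0xF.
P[2]: D(K, 0x5) = 0xB; 0xB ⊕ 0x6 = 0xD.
P[3]: D(K, 0xE) = 0x0; 0x0 ⊕ 0x5 = 0x5.
P[4]: D(K, 0x7) = 0x9; 0x9 ⊕ 0xE = 0x7.

P[1] = 0xF, P[2] = 0xD, P[3] = 0x5, P[4] = 0x7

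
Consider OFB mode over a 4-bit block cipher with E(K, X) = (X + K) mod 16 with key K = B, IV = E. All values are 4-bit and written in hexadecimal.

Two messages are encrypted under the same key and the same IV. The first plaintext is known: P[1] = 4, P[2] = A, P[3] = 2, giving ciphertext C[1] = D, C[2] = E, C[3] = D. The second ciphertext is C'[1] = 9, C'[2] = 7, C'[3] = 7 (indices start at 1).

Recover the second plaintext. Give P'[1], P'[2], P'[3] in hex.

In OFB with a reused IV, both messages share the same keystream S_i, so C_i ⊕ C'_i = P_i ⊕ P'_i and thus P'_i = P_i ⊕ C_i ⊕ C'_i.
P'[1]: 4 ⊕ D ⊕ 9 = 0.
P'[2]: A ⊕ E ⊕ 7 = 3.
P'[3]: 2 ⊕ D ⊕ 7 = 8.

P'[1] = 0, P'[2] = 3, P'[3] = 8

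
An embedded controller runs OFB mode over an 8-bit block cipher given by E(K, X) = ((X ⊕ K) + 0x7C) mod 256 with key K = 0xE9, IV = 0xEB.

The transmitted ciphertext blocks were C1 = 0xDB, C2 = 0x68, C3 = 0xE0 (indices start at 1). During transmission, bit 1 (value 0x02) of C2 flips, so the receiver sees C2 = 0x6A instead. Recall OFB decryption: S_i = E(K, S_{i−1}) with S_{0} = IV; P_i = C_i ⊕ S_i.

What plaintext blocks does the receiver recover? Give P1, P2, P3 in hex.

P1 = 0xA5, P2 = 0x79, P3 = 0x96

Only C2 changed, to 0x6A. In OFB, a change in C_i flips the same bit in P_i only; the keystream is unaffected. Decrypting the received ciphertext:
P1: S = E(K, 0xEB) = 0x7E; 0xDB ⊕ 0x7E = 0xA5.
P2: S = E(K, 0x7E) = 0x13; 0x6A ⊕ 0x13 = 0x79.
P3: S = E(K, 0x13) = 0x76; 0xE0 ⊕ 0x76 = 0x96.
Blocks that differ from the original plaintext: P2.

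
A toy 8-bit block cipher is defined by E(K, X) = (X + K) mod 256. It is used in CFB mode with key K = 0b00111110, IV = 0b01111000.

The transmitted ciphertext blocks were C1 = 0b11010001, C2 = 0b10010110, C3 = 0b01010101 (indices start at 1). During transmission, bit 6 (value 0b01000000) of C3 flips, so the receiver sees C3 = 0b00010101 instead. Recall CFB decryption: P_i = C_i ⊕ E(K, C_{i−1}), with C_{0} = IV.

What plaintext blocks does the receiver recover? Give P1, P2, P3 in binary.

P1 = 0b01100111, P2 = 0b10011001, P3 = 0b11000001

Only C3 changed, to 0b00010101. In CFB, a change in C_i flips the same bit in P_i and garbles P_{i+1}. Decrypting the received ciphertext:
P1: E(K, 0b01111000) = 0b10110110; 0b11010001 ⊕ 0b10110110 = 0b01100111.
P2: E(K, 0b11010001) = 0b00001111; 0b10010110 ⊕ 0b00001111 = 0b10011001.
P3: E(K, 0b10010110) = 0b11010100; 0b00010101 ⊕ 0b11010100 = 0b11000001.
Blocks that differ from the original plaintext: P3.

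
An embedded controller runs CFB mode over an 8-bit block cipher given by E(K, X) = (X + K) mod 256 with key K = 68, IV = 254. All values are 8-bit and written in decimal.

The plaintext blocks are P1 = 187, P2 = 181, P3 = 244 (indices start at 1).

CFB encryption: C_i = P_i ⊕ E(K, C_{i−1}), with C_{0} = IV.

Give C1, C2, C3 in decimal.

C1 = 249, C2 = 136, C3 = 56

C1: E(K, 254) = 66; 187 ⊕ 66 = 249.
C2: E(K, 249) = 61; 181 ⊕ 61 = 136.
C3: E(K, 136) = 204; 244 ⊕ 204 = 56.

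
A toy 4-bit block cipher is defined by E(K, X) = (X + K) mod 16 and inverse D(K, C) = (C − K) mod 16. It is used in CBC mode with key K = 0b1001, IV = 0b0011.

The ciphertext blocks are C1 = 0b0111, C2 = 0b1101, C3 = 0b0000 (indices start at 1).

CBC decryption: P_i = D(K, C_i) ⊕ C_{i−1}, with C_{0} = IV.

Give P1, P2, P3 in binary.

P1: D(K, 0b0111) = 0b1110; 0b1110 ⊕ 0b0011 = 0b1101.
P2: D(K, 0b1101) = 0b0100; 0b0100 ⊕ 0b0111 = 0b0011.
P3: D(K, 0b0000) = 0b0111; 0b0111 ⊕ 0b1101 = 0b1010.

P1 = 0b1101, P2 = 0b0011, P3 = 0b1010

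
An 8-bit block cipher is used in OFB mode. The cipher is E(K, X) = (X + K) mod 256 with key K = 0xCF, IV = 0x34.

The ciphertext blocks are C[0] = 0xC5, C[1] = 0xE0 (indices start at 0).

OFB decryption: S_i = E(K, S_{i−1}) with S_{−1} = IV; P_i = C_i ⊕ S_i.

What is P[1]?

P[1] = 0x32

P[0]: S = E(K, 0x34) = 0x03; 0xC5 ⊕ 0x03 = 0xC6.
P[1]: S = E(K, 0x03) = 0xD2; 0xE0 ⊕ 0xD2 = 0x32.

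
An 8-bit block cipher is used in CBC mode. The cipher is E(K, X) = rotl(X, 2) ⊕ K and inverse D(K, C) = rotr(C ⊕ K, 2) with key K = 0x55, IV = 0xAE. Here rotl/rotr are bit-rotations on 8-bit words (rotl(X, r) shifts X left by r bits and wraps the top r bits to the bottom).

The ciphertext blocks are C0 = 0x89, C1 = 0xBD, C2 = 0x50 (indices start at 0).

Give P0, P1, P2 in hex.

P0 = 0x99, P1 = 0xB3, P2 = 0xFC

CBC decryption: P_i = D(K, C_i) ⊕ C_{i−1}, with C_{−1} = IV.
P0: D(K, 0x89) = 0x37; 0x37 ⊕ 0xAE = 0x99.
P1: D(K, 0xBD) = 0x3A; 0x3A ⊕ 0x89 = 0xB3.
P2: D(K, 0x50) = 0x41; 0x41 ⊕ 0xBD = 0xFC.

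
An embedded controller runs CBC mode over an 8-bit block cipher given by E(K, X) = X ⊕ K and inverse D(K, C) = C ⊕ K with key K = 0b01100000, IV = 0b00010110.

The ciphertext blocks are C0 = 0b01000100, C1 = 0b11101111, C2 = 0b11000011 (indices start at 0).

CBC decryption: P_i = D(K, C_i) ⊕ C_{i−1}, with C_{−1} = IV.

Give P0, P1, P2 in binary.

P0 = 0b00110010, P1 = 0b11001011, P2 = 0b01001100

P0: D(K, 0b01000100) = 0b00100100; 0b00100100 ⊕ 0b00010110 = 0b00110010.
P1: D(K, 0b11101111) = 0b10001111; 0b10001111 ⊕ 0b01000100 = 0b11001011.
P2: D(K, 0b11000011) = 0b10100011; 0b10100011 ⊕ 0b11101111 = 0b01001100.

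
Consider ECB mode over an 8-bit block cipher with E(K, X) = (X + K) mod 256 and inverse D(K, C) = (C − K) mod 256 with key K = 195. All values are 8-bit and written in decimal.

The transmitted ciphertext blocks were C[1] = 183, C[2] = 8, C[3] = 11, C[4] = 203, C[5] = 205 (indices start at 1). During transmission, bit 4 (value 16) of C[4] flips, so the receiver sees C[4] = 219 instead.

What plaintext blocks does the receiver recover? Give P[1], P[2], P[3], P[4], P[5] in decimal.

ECB decryption: P_i = D(K, C_i).
Only C[4] changed, to 219. In ECB, a change in C_i affects only P_i. Decrypting the received ciphertext:
P[1]: D(K, 183) = 244.
P[2]: D(K, 8) = 69.
P[3]: D(K, 11) = 72.
P[4]: D(K, 219) = 24.
P[5]: D(K, 205) = 10.
Blocks that differ from the original plaintext: P[4].

P[1] = 244, P[2] = 69, P[3] = 72, P[4] = 24, P[5] = 10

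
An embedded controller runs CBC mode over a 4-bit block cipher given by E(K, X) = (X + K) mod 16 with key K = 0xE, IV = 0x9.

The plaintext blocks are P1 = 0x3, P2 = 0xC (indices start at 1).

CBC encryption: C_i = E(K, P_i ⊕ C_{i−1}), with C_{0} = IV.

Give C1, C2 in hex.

C1: P1 ⊕ 0x9 = 0xA; E(K, 0xA) = 0x8.
C2: P2 ⊕ 0x8 = 0x4; E(K, 0x4) = 0x2.

C1 = 0x8, C2 = 0x2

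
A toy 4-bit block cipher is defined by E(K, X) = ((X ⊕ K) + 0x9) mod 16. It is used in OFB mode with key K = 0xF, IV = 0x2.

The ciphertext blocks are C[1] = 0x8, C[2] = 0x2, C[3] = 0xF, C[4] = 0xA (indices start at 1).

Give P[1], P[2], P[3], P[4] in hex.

OFB decryption: S_i = E(K, S_{i−1}) with S_{0} = IV; P_i = C_i ⊕ S_i.
P[1]: S = E(K, 0x2) = 0x6; 0x8 ⊕ 0x6 = 0xE.
P[2]: S = E(K, 0x6) = 0x2; 0x2 ⊕ 0x2 = 0x0.
P[3]: S = E(K, 0x2) = 0x6; 0xF ⊕ 0x6 = 0x9.
P[4]: S = E(K, 0x6) = 0x2; 0xA ⊕ 0x2 = 0x8.

P[1] = 0xE, P[2] = 0x0, P[3] = 0x9, P[4] = 0x8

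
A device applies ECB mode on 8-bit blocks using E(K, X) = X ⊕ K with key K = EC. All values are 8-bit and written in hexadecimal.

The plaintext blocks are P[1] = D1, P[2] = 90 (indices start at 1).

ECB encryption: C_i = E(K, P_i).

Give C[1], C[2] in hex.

C[1] = 3D, C[2] = 7C

C[1]: E(K, D1) = 3D.
C[2]: E(K, 90) = 7C.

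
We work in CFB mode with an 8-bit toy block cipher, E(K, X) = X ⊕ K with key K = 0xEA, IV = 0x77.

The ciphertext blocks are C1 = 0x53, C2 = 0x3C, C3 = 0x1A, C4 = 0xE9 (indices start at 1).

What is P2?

P2 = 0x85

CFB decryption: P_i = C_i ⊕ E(K, C_{i−1}), with C_{0} = IV.
P2: E(K, 0x53) = 0xB9; 0x3C ⊕ 0xB9 = 0x85.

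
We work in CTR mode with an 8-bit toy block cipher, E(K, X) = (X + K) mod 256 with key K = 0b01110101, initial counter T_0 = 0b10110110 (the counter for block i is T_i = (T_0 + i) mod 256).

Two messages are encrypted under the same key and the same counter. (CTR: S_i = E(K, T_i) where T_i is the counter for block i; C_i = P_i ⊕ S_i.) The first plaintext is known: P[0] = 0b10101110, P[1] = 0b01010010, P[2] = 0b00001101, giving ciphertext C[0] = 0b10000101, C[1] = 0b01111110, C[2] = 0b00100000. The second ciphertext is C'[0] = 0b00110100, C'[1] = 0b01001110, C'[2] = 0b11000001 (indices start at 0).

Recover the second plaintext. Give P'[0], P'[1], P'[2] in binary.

In CTR with a reused counter, both messages share the same keystream S_i, so C_i ⊕ C'_i = P_i ⊕ P'_i and thus P'_i = P_i ⊕ C_i ⊕ C'_i.
P'[0]: 0b10101110 ⊕ 0b10000101 ⊕ 0b00110100 = 0b00011111.
P'[1]: 0b01010010 ⊕ 0b01111110 ⊕ 0b01001110 = 0b01100010.
P'[2]: 0b00001101 ⊕ 0b00100000 ⊕ 0b11000001 = 0b11101100.

P'[0] = 0b00011111, P'[1] = 0b01100010, P'[2] = 0b11101100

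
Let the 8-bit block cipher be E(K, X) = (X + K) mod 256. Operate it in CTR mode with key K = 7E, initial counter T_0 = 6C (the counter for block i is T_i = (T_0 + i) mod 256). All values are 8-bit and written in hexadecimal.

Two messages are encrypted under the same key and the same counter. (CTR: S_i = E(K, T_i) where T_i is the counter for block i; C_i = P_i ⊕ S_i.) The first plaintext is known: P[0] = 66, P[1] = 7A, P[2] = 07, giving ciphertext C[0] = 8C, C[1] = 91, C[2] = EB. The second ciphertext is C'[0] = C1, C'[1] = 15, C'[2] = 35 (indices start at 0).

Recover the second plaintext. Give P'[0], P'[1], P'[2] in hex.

P'[0] = 2B, P'[1] = FE, P'[2] = D9

In CTR with a reused counter, both messages share the same keystream S_i, so C_i ⊕ C'_i = P_i ⊕ P'_i and thus P'_i = P_i ⊕ C_i ⊕ C'_i.
P'[0]: 66 ⊕ 8C ⊕ C1 = 2B.
P'[1]: 7A ⊕ 91 ⊕ 15 = FE.
P'[2]: 07 ⊕ EB ⊕ 35 = D9.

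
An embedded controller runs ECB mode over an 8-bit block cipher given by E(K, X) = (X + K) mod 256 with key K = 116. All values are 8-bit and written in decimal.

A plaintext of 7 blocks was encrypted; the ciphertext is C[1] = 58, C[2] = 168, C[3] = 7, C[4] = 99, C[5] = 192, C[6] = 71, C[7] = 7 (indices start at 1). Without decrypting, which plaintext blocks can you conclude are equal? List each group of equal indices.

P[3] = P[7]

ECB encrypts each block independently with the same key, so equal ciphertext blocks imply equal plaintext blocks.
C[3] = C[7] = 7, so P[3] = P[7].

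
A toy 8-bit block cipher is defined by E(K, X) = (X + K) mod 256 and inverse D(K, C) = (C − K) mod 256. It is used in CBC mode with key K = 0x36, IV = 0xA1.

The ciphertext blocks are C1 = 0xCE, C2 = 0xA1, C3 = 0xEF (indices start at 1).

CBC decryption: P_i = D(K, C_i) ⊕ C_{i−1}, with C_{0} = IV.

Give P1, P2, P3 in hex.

P1: D(K, 0xCE) = 0x98; 0x98 ⊕ 0xA1 = 0x39.
P2: D(K, 0xA1) = 0x6B; 0x6B ⊕ 0xCE = 0xA5.
P3: D(K, 0xEF) = 0xB9; 0xB9 ⊕ 0xA1 = 0x18.

P1 = 0x39, P2 = 0xA5, P3 = 0x18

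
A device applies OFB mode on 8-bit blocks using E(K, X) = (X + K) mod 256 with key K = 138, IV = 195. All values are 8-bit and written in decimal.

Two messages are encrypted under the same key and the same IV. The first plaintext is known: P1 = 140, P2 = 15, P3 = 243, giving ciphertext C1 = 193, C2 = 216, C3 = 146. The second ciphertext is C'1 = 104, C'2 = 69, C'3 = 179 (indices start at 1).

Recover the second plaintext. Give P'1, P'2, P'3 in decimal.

P'1 = 37, P'2 = 146, P'3 = 210

In OFB with a reused IV, both messages share the same keystream S_i, so C_i ⊕ C'_i = P_i ⊕ P'_i and thus P'_i = P_i ⊕ C_i ⊕ C'_i.
P'1: 140 ⊕ 193 ⊕ 104 = 37.
P'2: 15 ⊕ 216 ⊕ 69 = 146.
P'3: 243 ⊕ 146 ⊕ 179 = 210.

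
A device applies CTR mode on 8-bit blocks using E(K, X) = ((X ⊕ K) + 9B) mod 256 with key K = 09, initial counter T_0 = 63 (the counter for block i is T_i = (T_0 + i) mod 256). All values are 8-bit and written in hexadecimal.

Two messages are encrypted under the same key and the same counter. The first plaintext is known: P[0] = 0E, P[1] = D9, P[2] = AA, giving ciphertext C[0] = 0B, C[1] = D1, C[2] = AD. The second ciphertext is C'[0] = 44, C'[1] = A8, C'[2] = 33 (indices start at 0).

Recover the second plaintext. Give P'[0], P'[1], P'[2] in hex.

P'[0] = 41, P'[1] = A0, P'[2] = 34

In CTR with a reused counter, both messages share the same keystream S_i, so C_i ⊕ C'_i = P_i ⊕ P'_i and thus P'_i = P_i ⊕ C_i ⊕ C'_i.
P'[0]: 0E ⊕ 0B ⊕ 44 = 41.
P'[1]: D9 ⊕ D1 ⊕ A8 = A0.
P'[2]: AA ⊕ AD ⊕ 33 = 34.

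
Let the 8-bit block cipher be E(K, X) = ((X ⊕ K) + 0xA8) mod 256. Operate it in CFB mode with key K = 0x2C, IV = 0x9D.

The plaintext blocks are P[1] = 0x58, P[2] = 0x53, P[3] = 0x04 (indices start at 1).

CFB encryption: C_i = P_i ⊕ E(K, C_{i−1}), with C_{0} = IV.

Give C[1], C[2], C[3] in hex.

C[1] = 0x01, C[2] = 0x86, C[3] = 0x56

C[1]: E(K, 0x9D) = 0x59; 0x58 ⊕ 0x59 = 0x01.
C[2]: E(K, 0x01) = 0xD5; 0x53 ⊕ 0xD5 = 0x86.
C[3]: E(K, 0x86) = 0x52; 0x04 ⊕ 0x52 = 0x56.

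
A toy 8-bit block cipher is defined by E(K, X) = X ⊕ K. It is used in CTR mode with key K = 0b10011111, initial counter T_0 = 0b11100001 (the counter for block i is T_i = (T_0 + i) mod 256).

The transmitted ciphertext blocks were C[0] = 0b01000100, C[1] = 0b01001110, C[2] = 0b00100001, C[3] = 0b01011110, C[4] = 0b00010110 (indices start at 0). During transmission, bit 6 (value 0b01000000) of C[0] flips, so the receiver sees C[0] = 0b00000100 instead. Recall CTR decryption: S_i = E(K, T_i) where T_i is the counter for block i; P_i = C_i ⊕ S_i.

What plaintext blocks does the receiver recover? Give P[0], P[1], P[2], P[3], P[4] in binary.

P[0] = 0b01111010, P[1] = 0b00110011, P[2] = 0b01011101, P[3] = 0b00100101, P[4] = 0b01101100

Only C[0] changed, to 0b00000100. In CTR, a change in C_i flips the same bit in P_i only; the keystream is unaffected. Decrypting the received ciphertext:
P[0]: T = 0b11100001, S = E(K, T) = 0b01111110; 0b00000100 ⊕ 0b01111110 = 0b01111010.
P[1]: T = 0b11100010, S = E(K, T) = 0b01111101; 0b01001110 ⊕ 0b01111101 = 0b00110011.
P[2]: T = 0b11100011, S = E(K, T) = 0b01111100; 0b00100001 ⊕ 0b01111100 = 0b01011101.
P[3]: T = 0b11100100, S = E(K, T) = 0b01111011; 0b01011110 ⊕ 0b01111011 = 0b00100101.
P[4]: T = 0b11100101, S = E(K, T) = 0b01111010; 0b00010110 ⊕ 0b01111010 = 0b01101100.
Blocks that differ from the original plaintext: P[0].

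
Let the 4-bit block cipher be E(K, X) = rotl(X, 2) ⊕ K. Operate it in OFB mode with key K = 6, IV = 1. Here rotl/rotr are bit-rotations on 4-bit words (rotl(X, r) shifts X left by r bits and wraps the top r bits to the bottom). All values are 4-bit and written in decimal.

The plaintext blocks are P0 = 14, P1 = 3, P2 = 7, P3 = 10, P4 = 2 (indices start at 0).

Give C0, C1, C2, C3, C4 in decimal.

C0 = 12, C1 = 13, C2 = 10, C3 = 11, C4 = 0

OFB encryption: S_i = E(K, S_{i−1}) with S_{−1} = IV; C_i = P_i ⊕ S_i.
C0: S = E(K, 1) = 2; 14 ⊕ 2 = 12.
C1: S = E(K, 2) = 14; 3 ⊕ 14 = 13.
C2: S = E(K, 14) = 13; 7 ⊕ 13 = 10.
C3: S = E(K, 13) = 1; 10 ⊕ 1 = 11.
C4: S = E(K, 1) = 2; 2 ⊕ 2 = 0.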